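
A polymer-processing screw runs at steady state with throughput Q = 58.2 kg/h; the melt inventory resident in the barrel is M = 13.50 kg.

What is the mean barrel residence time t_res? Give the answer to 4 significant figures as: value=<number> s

Convert throughput: Q = 58.2 kg/h = 58.2/3600 = 0.0161667 kg/s
t_res = M / Q_s = 13.50 ÷ 0.0161667 = 835.052 s

value=835.1 s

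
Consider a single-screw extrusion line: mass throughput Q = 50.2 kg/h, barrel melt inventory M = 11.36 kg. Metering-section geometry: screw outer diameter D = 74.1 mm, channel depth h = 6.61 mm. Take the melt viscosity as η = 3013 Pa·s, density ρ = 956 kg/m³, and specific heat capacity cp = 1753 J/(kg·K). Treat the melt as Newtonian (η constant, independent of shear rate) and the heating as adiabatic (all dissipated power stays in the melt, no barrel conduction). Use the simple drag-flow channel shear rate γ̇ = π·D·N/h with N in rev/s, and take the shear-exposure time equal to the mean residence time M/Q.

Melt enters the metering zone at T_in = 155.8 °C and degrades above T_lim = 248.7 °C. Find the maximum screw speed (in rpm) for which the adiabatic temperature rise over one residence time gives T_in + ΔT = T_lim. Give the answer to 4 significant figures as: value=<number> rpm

Q_s = Q / 3600 = 50.2 / 3600 = 0.0139444 kg/s
t_res = M / Q_s = 11.36 ÷ 0.0139444 = 814.661 s
Convert to metres: D = 0.0741 m, h = 0.00661 m
ΔT_a = T_lim − T_in = 248.7 °C − 155.8 °C = 92.9 K
γ̇_max² = ΔT_a·ρ·cp / (η·t_res) = [92.9 × 956 × 1753] / [3013 × 814.661] = 63.4277 s⁻²
Take the square root: γ̇_max = √(63.4277) = 7.96415 s⁻¹
Solve γ̇ = πDN/h for N: N_max = γ̇_max·h/(π·D) = 7.96415 × 0.00661 / (π × 0.0741) = 0.226138 rev/s = 13.5683 rpm

value=13.57 rpm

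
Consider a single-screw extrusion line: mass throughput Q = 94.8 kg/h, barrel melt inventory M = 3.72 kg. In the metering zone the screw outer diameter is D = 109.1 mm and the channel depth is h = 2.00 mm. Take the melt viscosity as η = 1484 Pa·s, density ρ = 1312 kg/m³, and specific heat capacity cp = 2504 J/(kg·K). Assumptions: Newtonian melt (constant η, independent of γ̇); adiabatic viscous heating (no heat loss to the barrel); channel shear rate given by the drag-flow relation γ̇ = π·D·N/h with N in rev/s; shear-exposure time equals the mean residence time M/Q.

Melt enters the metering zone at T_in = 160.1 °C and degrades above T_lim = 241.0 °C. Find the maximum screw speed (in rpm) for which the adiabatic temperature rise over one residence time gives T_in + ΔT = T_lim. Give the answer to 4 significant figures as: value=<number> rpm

value=12.47 rpm

Convert throughput: Q = 94.8 kg/h = 94.8/3600 = 0.0263333 kg/s
Mean residence time: t_res = M/Q_s = 3.72 kg / 0.0263333 kg/s = 141.266 s
Convert to metres: D = 0.1091 m, h = 0.002 m
Allowable rise: ΔT_a = T_lim − T_in = 241.0 − 160.1 = 80.9 K
γ̇_max² = ΔT_a·ρ·cp / (η·t_res) = [80.9 × 1312 × 2504] / [1484 × 141.266] = 1267.79 s⁻²
Take the square root: γ̇_max = √(1267.79) = 35.606 s⁻¹
N_max = γ̇_max·h / (π·D) = 35.606 · 0.002 / (π · 0.1091) = 0.207768 rev/s = 12.4661 rpm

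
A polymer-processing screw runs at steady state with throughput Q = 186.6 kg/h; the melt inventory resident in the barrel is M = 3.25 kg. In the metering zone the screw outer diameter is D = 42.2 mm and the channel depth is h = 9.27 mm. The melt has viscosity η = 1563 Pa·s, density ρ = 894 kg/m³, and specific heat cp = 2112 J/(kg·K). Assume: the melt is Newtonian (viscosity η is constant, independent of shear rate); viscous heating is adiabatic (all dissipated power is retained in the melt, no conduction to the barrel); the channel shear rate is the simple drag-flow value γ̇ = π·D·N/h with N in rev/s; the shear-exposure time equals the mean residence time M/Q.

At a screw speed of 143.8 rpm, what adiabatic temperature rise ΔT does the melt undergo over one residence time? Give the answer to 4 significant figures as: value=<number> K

Throughput in SI: Q_s = 186.6 kg/h ÷ 3600 s/h = 0.0518333 kg/s
Mean residence time: t_res = M/Q_s = 3.25 kg / 0.0518333 kg/s = 62.701 s
Convert to SI: D = 0.0422 m, h = 0.00927 m, N = 143.8/60 = 2.39667 rev/s
Shear rate: γ̇ = πDN/h = π·0.0422·2.39667/0.00927 = 34.276 s⁻¹
ΔT = η·γ̇²·t_res / (ρ·cp) = 1563 · (34.276)² · 62.701 / (894 · 2112) = 60.9793 K

value=60.98 K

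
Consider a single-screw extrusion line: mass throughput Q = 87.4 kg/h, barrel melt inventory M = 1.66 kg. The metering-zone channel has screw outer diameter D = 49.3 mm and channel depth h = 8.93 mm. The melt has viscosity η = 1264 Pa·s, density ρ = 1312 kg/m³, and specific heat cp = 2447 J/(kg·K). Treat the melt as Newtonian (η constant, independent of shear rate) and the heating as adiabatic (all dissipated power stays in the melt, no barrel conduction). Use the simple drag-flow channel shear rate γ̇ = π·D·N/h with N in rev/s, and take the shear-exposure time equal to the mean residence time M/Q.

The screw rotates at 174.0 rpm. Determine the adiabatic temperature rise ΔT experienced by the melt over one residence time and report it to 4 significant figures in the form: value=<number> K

value=68.10 K

Convert throughput: Q = 87.4 kg/h = 87.4/3600 = 0.0242778 kg/s
Mean residence time: t_res = M/Q_s = 1.66 kg / 0.0242778 kg/s = 68.3753 s
D = 49.3 mm = 0.0493 m;  h = 8.93 mm = 0.00893 m;  N = 174.0 rpm / 60 = 2.9 rev/s
γ̇ = π·D·N / h = π · 0.0493 · 2.9 / 0.00893 = 50.2971 s⁻¹
ΔT = η·γ̇²·t_res/(ρ·cp) = [1264 × 50.2971² × 68.3753] / [1312 × 2447] = 68.1028 K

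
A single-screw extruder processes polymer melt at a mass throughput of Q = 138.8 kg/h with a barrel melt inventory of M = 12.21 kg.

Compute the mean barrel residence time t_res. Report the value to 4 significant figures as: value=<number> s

value=316.7 s

Convert throughput: Q = 138.8 kg/h = 138.8/3600 = 0.0385556 kg/s
t_res = M / Q_s = 12.21 / 0.0385556 = 316.686 s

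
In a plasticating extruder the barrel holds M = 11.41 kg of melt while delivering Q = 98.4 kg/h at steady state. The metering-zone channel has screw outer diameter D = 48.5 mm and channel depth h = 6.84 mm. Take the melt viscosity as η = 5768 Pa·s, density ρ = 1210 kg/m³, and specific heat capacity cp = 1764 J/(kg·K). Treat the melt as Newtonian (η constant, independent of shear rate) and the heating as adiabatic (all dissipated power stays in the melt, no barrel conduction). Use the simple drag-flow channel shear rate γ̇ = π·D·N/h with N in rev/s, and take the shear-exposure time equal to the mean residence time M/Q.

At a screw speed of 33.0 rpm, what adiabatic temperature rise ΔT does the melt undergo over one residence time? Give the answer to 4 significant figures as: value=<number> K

value=169.3 K

Q_s = Q / 3600 = 98.4 / 3600 = 0.0273333 kg/s
t_res = M / Q_s = 11.41 ÷ 0.0273333 = 417.439 s
Geometry in metres: D = 48.5 mm → 0.0485 m, h = 6.84 mm → 0.00684 m; screw speed N = 33.0 rpm = 0.55 rev/s
γ̇ = π·D·N / h = π · 0.0485 · 0.55 / 0.00684 = 12.2518 s⁻¹
ΔT = η·γ̇²·t_res / (ρ·cp) = 5768 · (12.2518)² · 417.439 / (1210 · 1764) = 169.329 K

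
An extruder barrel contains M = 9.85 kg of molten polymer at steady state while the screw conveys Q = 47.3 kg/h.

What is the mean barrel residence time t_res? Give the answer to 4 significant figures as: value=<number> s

Convert throughput: Q = 47.3 kg/h = 47.3/3600 = 0.0131389 kg/s
t_res = M / Q_s = 9.85 / 0.0131389 = 749.683 s

value=749.7 s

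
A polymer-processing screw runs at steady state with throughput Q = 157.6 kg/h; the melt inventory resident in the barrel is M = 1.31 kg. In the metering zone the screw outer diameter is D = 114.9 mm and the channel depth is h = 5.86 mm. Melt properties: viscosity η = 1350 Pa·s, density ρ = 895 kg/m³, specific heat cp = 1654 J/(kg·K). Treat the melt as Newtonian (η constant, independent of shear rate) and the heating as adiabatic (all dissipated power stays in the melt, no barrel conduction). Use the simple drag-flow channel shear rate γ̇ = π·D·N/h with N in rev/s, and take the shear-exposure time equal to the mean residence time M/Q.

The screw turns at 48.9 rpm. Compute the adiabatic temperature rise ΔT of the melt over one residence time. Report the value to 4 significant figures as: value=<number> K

value=68.78 K

Convert throughput: Q = 157.6 kg/h = 157.6/3600 = 0.0437778 kg/s
Mean residence time: t_res = M/Q_s = 1.31 kg / 0.0437778 kg/s = 29.9239 s
D = 114.9 mm = 0.1149 m;  h = 5.86 mm = 0.00586 m;  N = 48.9 rpm / 60 = 0.815 rev/s
γ̇ = π·D·N / h = π · 0.1149 · 0.815 / 0.00586 = 50.203 s⁻¹
ΔT = η·γ̇²·t_res/(ρ·cp) = [1350 × 50.203² × 29.9239] / [895 × 1654] = 68.7785 K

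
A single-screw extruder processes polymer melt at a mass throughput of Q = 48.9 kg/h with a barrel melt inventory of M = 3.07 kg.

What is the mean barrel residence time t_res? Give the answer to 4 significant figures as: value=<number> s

value=226.0 s

Throughput in SI: Q_s = 48.9 kg/h ÷ 3600 s/h = 0.0135833 kg/s
Mean residence time: t_res = M/Q_s = 3.07 kg / 0.0135833 kg/s = 226.012 s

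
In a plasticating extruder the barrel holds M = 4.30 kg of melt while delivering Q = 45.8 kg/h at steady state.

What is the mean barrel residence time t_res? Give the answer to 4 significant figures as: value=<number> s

Throughput in SI: Q_s = 45.8 kg/h ÷ 3600 s/h = 0.0127222 kg/s
t_res = M / Q_s = 4.30 / 0.0127222 = 337.991 s

value=338.0 s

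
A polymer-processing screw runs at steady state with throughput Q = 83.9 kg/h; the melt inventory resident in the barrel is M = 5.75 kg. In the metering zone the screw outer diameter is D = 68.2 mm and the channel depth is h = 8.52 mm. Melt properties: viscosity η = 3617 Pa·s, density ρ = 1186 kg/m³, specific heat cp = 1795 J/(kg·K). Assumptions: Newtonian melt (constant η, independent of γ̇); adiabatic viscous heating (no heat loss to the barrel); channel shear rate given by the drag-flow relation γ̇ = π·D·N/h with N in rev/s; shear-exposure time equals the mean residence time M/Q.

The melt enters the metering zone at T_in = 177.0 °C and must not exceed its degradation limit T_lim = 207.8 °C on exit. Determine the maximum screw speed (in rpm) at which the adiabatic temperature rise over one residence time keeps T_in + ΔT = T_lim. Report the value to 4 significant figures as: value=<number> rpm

Q_s = Q / 3600 = 83.9 / 3600 = 0.0233056 kg/s
Mean residence time: t_res = M/Q_s = 5.75 kg / 0.0233056 kg/s = 246.722 s
Convert to metres: D = 0.0682 m, h = 0.00852 m
ΔT_a = T_lim − T_in = 207.8 °C − 177.0 °C = 30.8 K
Invert ΔT = ηγ̇²t_res/(ρcp) for γ̇: γ̇_max² = ΔT_a ρ cp / (η t_res) = 30.8·1186·1795 / (3617·246.722) = 73.4756 s⁻²
γ̇_max = √73.4756 = 8.57179 s⁻¹
N_max = γ̇_max·h / (π·D) = 8.57179 · 0.00852 / (π · 0.0682) = 0.340861 rev/s = 20.4516 rpm

value=20.45 rpm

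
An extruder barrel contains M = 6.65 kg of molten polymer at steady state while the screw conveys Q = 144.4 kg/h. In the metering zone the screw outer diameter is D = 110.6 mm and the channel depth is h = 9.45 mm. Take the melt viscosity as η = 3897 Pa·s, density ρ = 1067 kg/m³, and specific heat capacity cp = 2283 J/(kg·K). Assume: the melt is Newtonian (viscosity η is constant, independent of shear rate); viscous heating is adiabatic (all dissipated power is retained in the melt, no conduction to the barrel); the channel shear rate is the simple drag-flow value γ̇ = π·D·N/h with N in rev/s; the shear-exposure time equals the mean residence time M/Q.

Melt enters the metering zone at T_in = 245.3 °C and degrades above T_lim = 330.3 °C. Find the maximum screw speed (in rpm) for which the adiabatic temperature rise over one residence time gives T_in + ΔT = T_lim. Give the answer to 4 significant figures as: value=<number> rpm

Throughput in SI: Q_s = 144.4 kg/h ÷ 3600 s/h = 0.0401111 kg/s
Mean residence time: t_res = M/Q_s = 6.65 kg / 0.0401111 kg/s = 165.789 s
Geometry in SI: D = 110.6 mm → 0.1106 m, h = 9.45 mm → 0.00945 m
ΔT_a = T_lim − T_in = 330.3 − 245.3 = 85 K
Invert ΔT = ηγ̇²t_res/(ρcp) for γ̇: γ̇_max² = ΔT_a ρ cp / (η t_res) = 85·1067·2283 / (3897·165.789) = 320.481 s⁻²
γ̇_max = √320.481 = 17.902 s⁻¹
Solve γ̇ = πDN/h for N: N_max = γ̇_max·h/(π·D) = 17.902 × 0.00945 / (π × 0.1106) = 0.486887 rev/s = 29.2132 rpm

value=29.21 rpm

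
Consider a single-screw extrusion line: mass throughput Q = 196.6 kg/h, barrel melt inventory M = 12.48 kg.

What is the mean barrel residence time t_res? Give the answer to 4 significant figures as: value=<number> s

Q_s = Q / 3600 = 196.6 / 3600 = 0.0546111 kg/s
Mean residence time: t_res = M/Q_s = 12.48 kg / 0.0546111 kg/s = 228.525 s

value=228.5 s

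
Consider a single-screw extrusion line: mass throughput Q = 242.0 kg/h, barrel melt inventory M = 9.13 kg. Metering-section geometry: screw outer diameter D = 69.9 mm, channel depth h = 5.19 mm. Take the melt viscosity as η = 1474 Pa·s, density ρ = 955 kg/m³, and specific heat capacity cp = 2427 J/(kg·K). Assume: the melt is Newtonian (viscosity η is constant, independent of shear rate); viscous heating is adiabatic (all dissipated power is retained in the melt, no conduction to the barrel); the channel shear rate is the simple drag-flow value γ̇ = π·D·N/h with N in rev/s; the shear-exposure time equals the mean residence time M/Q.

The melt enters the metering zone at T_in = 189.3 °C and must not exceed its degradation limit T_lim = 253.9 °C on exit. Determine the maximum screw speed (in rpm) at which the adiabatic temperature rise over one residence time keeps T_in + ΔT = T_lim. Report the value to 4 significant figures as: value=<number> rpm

value=38.78 rpm

Convert throughput: Q = 242.0 kg/h = 242.0/3600 = 0.0672222 kg/s
t_res = M / Q_s = 9.13 / 0.0672222 = 135.818 s
D = 69.9 mm = 0.0699 m;  h = 5.19 mm = 0.00519 m
ΔT_a = T_lim − T_in = 253.9 °C − 189.3 °C = 64.6 K
γ̇_max² = ΔT_a·ρ·cp/(η·t_res) = 64.6·955·2427/(1474·135.818) = 747.912 s⁻²
Take the square root: γ̇_max = √(747.912) = 27.348 s⁻¹
Solve γ̇ = πDN/h for N: N_max = γ̇_max·h/(π·D) = 27.348 × 0.00519 / (π × 0.0699) = 0.646347 rev/s = 38.7808 rpm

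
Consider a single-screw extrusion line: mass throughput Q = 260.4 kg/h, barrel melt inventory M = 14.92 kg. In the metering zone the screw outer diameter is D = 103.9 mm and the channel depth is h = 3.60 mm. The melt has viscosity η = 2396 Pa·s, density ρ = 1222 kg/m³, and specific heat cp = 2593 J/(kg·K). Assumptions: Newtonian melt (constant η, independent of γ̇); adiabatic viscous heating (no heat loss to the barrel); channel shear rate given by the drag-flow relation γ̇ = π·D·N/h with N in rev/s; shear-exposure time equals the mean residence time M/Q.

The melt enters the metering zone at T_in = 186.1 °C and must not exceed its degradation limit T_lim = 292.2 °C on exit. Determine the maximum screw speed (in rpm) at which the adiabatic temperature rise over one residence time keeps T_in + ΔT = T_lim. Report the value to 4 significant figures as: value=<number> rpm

value=17.26 rpm

Convert throughput: Q = 260.4 kg/h = 260.4/3600 = 0.0723333 kg/s
Mean residence time: t_res = M/Q_s = 14.92 kg / 0.0723333 kg/s = 206.267 s
Geometry in SI: D = 103.9 mm → 0.1039 m, h = 3.60 mm → 0.0036 m
ΔT_a = T_lim − T_in = 292.2 − 186.1 = 106.1 K
γ̇_max² = ΔT_a·ρ·cp / (η·t_res) = [106.1 × 1222 × 2593] / [2396 × 206.267] = 680.255 s⁻²
Take the square root: γ̇_max = √(680.255) = 26.0817 s⁻¹
Solve γ̇ = πDN/h for N: N_max = γ̇_max·h/(π·D) = 26.0817 × 0.0036 / (π × 0.1039) = 0.287656 rev/s = 17.2593 rpm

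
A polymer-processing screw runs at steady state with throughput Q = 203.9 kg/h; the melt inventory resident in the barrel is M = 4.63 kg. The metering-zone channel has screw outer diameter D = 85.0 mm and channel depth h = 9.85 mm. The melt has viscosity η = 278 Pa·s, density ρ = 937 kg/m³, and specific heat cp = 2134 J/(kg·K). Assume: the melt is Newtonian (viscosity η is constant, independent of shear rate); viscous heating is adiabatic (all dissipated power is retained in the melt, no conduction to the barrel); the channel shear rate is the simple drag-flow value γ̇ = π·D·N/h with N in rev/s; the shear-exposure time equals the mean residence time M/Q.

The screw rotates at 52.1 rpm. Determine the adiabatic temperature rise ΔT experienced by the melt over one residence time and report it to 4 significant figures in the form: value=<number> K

value=6.298 K

Convert throughput: Q = 203.9 kg/h = 203.9/3600 = 0.0566389 kg/s
t_res = M / Q_s = 4.63 ÷ 0.0566389 = 81.746 s
Convert to SI: D = 0.085 m, h = 0.00985 m, N = 52.1/60 = 0.868333 rev/s
γ̇ = π·D·N / h = π · 0.085 · 0.868333 / 0.00985 = 23.5407 s⁻¹
ΔT = η·γ̇²·t_res / (ρ·cp) = 278 · (23.5407)² · 81.746 / (937 · 2134) = 6.29818 K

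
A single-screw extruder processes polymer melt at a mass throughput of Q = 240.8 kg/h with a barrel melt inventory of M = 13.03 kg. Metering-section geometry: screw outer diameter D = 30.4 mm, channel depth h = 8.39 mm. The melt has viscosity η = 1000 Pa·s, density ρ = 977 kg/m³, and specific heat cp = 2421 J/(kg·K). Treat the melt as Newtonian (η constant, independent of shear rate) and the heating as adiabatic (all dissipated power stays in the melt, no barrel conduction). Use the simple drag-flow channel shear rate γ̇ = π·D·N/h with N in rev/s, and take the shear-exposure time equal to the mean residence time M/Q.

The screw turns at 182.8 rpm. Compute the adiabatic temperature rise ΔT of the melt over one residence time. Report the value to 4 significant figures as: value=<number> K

value=99.05 K

Q_s = Q / 3600 = 240.8 / 3600 = 0.0668889 kg/s
Mean residence time: t_res = M/Q_s = 13.03 kg / 0.0668889 kg/s = 194.801 s
Geometry in metres: D = 30.4 mm → 0.0304 m, h = 8.39 mm → 0.00839 m; screw speed N = 182.8 rpm = 3.04667 rev/s
Shear rate: γ̇ = πDN/h = π·0.0304·3.04667/0.00839 = 34.6806 s⁻¹
ΔT = η·γ̇²·t_res/(ρ·cp) = [1000 × 34.6806² × 194.801] / [977 × 2421] = 99.0544 K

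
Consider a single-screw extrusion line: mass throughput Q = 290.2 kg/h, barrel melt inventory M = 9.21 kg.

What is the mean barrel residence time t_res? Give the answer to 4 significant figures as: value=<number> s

value=114.3 s

Convert throughput: Q = 290.2 kg/h = 290.2/3600 = 0.0806111 kg/s
Mean residence time: t_res = M/Q_s = 9.21 kg / 0.0806111 kg/s = 114.252 s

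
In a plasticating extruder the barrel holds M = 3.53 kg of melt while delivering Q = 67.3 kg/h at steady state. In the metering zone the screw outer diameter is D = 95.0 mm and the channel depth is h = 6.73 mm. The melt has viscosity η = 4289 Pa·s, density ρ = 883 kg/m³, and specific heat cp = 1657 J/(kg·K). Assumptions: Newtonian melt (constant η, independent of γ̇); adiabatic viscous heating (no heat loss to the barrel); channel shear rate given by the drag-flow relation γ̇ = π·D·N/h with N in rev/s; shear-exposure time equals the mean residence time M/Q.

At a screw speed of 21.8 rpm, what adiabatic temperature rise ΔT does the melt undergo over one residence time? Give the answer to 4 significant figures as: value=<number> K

Throughput in SI: Q_s = 67.3 kg/h ÷ 3600 s/h = 0.0186944 kg/s
Mean residence time: t_res = M/Q_s = 3.53 kg / 0.0186944 kg/s = 188.826 s
D = 95.0 mm = 0.095 m;  h = 6.73 mm = 0.00673 m;  N = 21.8 rpm / 60 = 0.363333 rev/s
Shear rate: γ̇ = πDN/h = π·0.095·0.363333/0.00673 = 16.1125 s⁻¹
Adiabatic rise: ΔT = η γ̇² t_res / (ρ cp) = 4289·(16.1125)²·188.826 / (883·1657) = 143.702 K

value=143.7 K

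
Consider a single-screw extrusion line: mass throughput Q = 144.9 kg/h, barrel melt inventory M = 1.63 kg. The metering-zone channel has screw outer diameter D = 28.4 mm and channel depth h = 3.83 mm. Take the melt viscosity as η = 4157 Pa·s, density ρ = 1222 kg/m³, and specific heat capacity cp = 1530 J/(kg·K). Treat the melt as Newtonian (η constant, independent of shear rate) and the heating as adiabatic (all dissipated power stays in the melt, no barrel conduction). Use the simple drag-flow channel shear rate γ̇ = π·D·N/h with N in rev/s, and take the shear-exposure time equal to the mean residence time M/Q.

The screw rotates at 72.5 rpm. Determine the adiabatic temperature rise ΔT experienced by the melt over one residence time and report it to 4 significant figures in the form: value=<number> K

Convert throughput: Q = 144.9 kg/h = 144.9/3600 = 0.04025 kg/s
t_res = M / Q_s = 1.63 ÷ 0.04025 = 40.4969 s
Geometry in metres: D = 28.4 mm → 0.0284 m, h = 3.83 mm → 0.00383 m; screw speed N = 72.5 rpm = 1.20833 rev/s
Shear rate: γ̇ = πDN/h = π·0.0284·1.20833/0.00383 = 28.1486 s⁻¹
ΔT = η·γ̇²·t_res/(ρ·cp) = [4157 × 28.1486² × 40.4969] / [1222 × 1530] = 71.343 K

value=71.34 K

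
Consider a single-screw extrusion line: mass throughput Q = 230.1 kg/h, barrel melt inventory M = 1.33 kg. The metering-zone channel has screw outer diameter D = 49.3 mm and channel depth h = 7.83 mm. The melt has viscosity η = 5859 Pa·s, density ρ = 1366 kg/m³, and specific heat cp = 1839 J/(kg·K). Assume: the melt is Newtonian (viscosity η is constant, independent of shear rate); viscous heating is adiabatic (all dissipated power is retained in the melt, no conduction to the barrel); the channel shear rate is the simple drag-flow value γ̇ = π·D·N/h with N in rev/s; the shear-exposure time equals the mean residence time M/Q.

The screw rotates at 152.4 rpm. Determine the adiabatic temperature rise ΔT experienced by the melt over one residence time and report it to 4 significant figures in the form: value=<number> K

value=122.5 K

Q_s = Q / 3600 = 230.1 / 3600 = 0.0639167 kg/s
t_res = M / Q_s = 1.33 / 0.0639167 = 20.8083 s
Geometry in metres: D = 49.3 mm → 0.0493 m, h = 7.83 mm → 0.00783 m; screw speed N = 152.4 rpm = 2.54 rev/s
γ̇ = π D N / h = (π)(0.0493)(2.54) / 0.00783 = 50.2422 s⁻¹
ΔT = η·γ̇²·t_res/(ρ·cp) = [5859 × 50.2422² × 20.8083] / [1366 × 1839] = 122.508 K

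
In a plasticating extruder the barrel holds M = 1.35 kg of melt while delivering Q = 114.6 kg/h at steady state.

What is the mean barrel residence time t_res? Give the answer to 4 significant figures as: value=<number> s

Q_s = Q / 3600 = 114.6 / 3600 = 0.0318333 kg/s
Mean residence time: t_res = M/Q_s = 1.35 kg / 0.0318333 kg/s = 42.4084 s

value=42.41 s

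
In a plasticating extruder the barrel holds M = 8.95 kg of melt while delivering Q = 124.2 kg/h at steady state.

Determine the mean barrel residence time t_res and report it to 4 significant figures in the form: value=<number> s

value=259.4 s

Q_s = Q / 3600 = 124.2 / 3600 = 0.0345 kg/s
Mean residence time: t_res = M/Q_s = 8.95 kg / 0.0345 kg/s = 259.42 s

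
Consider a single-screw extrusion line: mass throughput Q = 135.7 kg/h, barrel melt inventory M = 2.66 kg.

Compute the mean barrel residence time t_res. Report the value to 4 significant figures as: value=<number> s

Throughput in SI: Q_s = 135.7 kg/h ÷ 3600 s/h = 0.0376944 kg/s
t_res = M / Q_s = 2.66 ÷ 0.0376944 = 70.5674 s

value=70.57 s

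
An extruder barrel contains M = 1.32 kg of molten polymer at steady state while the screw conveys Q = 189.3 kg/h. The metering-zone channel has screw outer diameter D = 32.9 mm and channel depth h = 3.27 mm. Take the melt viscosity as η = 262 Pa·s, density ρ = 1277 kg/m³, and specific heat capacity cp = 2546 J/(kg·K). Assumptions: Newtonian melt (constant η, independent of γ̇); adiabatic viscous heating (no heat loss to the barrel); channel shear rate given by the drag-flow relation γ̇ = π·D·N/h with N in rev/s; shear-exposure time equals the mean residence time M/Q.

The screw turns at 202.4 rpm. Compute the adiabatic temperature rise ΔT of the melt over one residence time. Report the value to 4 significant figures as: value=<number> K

value=23.00 K

Convert throughput: Q = 189.3 kg/h = 189.3/3600 = 0.0525833 kg/s
Mean residence time: t_res = M/Q_s = 1.32 kg / 0.0525833 kg/s = 25.103 s
D = 32.9 mm = 0.0329 m;  h = 3.27 mm = 0.00327 m;  N = 202.4 rpm / 60 = 3.37333 rev/s
γ̇ = π D N / h = (π)(0.0329)(3.37333) / 0.00327 = 106.625 s⁻¹
ΔT = η·γ̇²·t_res/(ρ·cp) = [262 × 106.625² × 25.103] / [1277 × 2546] = 22.9981 K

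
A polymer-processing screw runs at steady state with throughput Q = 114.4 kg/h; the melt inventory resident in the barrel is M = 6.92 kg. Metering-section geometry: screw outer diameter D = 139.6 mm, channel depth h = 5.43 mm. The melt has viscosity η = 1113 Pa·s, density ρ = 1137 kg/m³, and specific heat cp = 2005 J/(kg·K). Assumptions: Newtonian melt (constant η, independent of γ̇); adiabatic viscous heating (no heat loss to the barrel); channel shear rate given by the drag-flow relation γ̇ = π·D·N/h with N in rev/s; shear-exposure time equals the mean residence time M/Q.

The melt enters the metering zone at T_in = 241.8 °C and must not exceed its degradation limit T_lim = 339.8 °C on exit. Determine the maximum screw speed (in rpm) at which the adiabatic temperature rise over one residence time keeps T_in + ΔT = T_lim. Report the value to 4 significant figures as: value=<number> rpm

value=22.55 rpm

Throughput in SI: Q_s = 114.4 kg/h ÷ 3600 s/h = 0.0317778 kg/s
t_res = M / Q_s = 6.92 ÷ 0.0317778 = 217.762 s
Geometry in SI: D = 139.6 mm → 0.1396 m, h = 5.43 mm → 0.00543 m
ΔT_a = T_lim − T_in = 339.8 − 241.8 = 98 K
γ̇_max² = ΔT_a·ρ·cp / (η·t_res) = [98 × 1137 × 2005] / [1113 × 217.762] = 921.771 s⁻²
γ̇_max = sqrt(921.771) = 30.3607 s⁻¹
N_max = γ̇_max h / (πD) = 30.3607·0.00543/(π·0.1396) = 0.375903 rev/s → ×60 = 22.5542 rpm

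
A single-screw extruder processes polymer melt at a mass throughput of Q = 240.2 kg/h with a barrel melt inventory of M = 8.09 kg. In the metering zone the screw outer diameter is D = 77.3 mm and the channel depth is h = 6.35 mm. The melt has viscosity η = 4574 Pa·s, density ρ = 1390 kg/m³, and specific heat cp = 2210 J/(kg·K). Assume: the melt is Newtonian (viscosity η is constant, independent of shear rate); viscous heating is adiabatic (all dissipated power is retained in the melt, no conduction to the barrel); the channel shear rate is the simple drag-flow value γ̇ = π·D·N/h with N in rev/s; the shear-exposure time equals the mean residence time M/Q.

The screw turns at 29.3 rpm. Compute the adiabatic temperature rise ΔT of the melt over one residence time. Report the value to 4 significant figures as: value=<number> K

value=62.97 K

Throughput in SI: Q_s = 240.2 kg/h ÷ 3600 s/h = 0.0667222 kg/s
t_res = M / Q_s = 8.09 ÷ 0.0667222 = 121.249 s
Convert to SI: D = 0.0773 m, h = 0.00635 m, N = 29.3/60 = 0.488333 rev/s
γ̇ = π D N / h = (π)(0.0773)(0.488333) / 0.00635 = 18.6755 s⁻¹
ΔT = η·γ̇²·t_res / (ρ·cp) = 4574 · (18.6755)² · 121.249 / (1390 · 2210) = 62.9667 K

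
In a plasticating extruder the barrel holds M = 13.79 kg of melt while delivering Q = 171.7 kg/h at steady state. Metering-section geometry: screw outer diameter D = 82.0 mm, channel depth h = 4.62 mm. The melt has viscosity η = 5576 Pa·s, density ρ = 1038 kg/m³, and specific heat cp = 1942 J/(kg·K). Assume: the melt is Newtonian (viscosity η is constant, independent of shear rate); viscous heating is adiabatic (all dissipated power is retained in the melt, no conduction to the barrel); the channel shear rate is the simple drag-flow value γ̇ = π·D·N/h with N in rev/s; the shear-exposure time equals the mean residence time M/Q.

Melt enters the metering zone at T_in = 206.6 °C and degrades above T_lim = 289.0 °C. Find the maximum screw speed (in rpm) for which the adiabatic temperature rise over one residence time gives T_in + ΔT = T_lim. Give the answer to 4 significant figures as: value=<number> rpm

Convert throughput: Q = 171.7 kg/h = 171.7/3600 = 0.0476944 kg/s
t_res = M / Q_s = 13.79 ÷ 0.0476944 = 289.132 s
D = 82.0 mm = 0.082 m;  h = 4.62 mm = 0.00462 m
Allowable rise: ΔT_a = T_lim − T_in = 289.0 − 206.6 = 82.4 K
γ̇_max² = ΔT_a·ρ·cp / (η·t_res) = [82.4 × 1038 × 1942] / [5576 × 289.132] = 103.028 s⁻²
Take the square root: γ̇_max = √(103.028) = 10.1503 s⁻¹
N_max = γ̇_max h / (πD) = 10.1503·0.00462/(π·0.082) = 0.182035 rev/s → ×60 = 10.9221 rpm

value=10.92 rpm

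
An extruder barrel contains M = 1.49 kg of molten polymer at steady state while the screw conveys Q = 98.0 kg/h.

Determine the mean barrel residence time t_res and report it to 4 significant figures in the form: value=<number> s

value=54.73 s

Q_s = Q / 3600 = 98.0 / 3600 = 0.0272222 kg/s
Mean residence time: t_res = M/Q_s = 1.49 kg / 0.0272222 kg/s = 54.7347 s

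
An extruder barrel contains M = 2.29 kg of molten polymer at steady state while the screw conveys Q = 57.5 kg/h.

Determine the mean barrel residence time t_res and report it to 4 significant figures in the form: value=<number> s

value=143.4 s

Convert throughput: Q = 57.5 kg/h = 57.5/3600 = 0.0159722 kg/s
t_res = M / Q_s = 2.29 ÷ 0.0159722 = 143.374 s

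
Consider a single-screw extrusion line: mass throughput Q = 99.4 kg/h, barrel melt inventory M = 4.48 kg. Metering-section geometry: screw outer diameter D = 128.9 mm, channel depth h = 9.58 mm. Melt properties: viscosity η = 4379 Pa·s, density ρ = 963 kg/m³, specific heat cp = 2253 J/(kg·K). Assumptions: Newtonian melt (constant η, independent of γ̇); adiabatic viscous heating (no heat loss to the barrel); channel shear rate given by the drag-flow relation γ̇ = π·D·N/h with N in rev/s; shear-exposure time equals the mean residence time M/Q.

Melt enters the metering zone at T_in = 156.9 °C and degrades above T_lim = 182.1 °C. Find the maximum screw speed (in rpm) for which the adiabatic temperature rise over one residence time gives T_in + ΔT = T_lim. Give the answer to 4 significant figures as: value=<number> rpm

Throughput in SI: Q_s = 99.4 kg/h ÷ 3600 s/h = 0.0276111 kg/s
Mean residence time: t_res = M/Q_s = 4.48 kg / 0.0276111 kg/s = 162.254 s
Geometry in SI: D = 128.9 mm → 0.1289 m, h = 9.58 mm → 0.00958 m
Allowable rise: ΔT_a = T_lim − T_in = 182.1 − 156.9 = 25.2 K
Invert ΔT = ηγ̇²t_res/(ρcp) for γ̇: γ̇_max² = ΔT_a ρ cp / (η t_res) = 25.2·963·2253 / (4379·162.254) = 76.9518 s⁻²
Take the square root: γ̇_max = √(76.9518) = 8.77222 s⁻¹
N_max = γ̇_max·h / (π·D) = 8.77222 · 0.00958 / (π · 0.1289) = 0.207526 rev/s = 12.4516 rpm

value=12.45 rpm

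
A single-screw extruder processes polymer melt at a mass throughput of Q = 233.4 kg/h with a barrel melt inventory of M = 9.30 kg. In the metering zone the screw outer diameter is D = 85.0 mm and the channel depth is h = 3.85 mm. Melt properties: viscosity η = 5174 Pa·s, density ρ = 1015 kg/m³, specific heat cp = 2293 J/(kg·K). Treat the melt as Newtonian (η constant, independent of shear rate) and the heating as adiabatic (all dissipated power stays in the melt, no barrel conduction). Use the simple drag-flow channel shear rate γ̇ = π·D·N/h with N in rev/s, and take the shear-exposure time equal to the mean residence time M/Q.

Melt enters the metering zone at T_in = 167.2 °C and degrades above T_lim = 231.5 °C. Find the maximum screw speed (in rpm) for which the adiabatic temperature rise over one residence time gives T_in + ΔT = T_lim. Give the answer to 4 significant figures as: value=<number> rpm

Q_s = Q / 3600 = 233.4 / 3600 = 0.0648333 kg/s
t_res = M / Q_s = 9.30 ÷ 0.0648333 = 143.445 s
D = 85.0 mm = 0.085 m;  h = 3.85 mm = 0.00385 m
ΔT_a = T_lim − T_in = 231.5 °C − 167.2 °C = 64.3 K
γ̇_max² = ΔT_a·ρ·cp/(η·t_res) = 64.3·1015·2293/(5174·143.445) = 201.637 s⁻²
γ̇_max = sqrt(201.637) = 14.1999 s⁻¹
Solve γ̇ = πDN/h for N: N_max = γ̇_max·h/(π·D) = 14.1999 × 0.00385 / (π × 0.085) = 0.204728 rev/s = 12.2837 rpm

value=12.28 rpm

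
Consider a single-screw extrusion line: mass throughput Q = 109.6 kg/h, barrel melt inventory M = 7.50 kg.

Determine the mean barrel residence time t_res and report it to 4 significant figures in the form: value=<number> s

value=246.4 s

Q_s = Q / 3600 = 109.6 / 3600 = 0.0304444 kg/s
t_res = M / Q_s = 7.50 ÷ 0.0304444 = 246.35 s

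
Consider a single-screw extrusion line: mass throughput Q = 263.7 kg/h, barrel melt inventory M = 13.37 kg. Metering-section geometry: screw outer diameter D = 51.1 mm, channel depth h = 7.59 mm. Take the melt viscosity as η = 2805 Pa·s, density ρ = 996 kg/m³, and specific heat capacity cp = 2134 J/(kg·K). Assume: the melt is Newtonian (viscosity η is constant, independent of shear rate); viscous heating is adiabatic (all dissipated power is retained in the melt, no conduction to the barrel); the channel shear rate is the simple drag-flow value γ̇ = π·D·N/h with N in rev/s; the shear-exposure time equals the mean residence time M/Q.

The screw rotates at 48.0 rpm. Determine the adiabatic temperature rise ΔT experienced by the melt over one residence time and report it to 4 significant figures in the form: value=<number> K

Convert throughput: Q = 263.7 kg/h = 263.7/3600 = 0.07325 kg/s
Mean residence time: t_res = M/Q_s = 13.37 kg / 0.07325 kg/s = 182.526 s
Geometry in metres: D = 51.1 mm → 0.0511 m, h = 7.59 mm → 0.00759 m; screw speed N = 48.0 rpm = 0.8 rev/s
Shear rate: γ̇ = πDN/h = π·0.0511·0.8/0.00759 = 16.9207 s⁻¹
ΔT = η·γ̇²·t_res/(ρ·cp) = [2805 × 16.9207² × 182.526] / [996 × 2134] = 68.9669 K

value=68.97 K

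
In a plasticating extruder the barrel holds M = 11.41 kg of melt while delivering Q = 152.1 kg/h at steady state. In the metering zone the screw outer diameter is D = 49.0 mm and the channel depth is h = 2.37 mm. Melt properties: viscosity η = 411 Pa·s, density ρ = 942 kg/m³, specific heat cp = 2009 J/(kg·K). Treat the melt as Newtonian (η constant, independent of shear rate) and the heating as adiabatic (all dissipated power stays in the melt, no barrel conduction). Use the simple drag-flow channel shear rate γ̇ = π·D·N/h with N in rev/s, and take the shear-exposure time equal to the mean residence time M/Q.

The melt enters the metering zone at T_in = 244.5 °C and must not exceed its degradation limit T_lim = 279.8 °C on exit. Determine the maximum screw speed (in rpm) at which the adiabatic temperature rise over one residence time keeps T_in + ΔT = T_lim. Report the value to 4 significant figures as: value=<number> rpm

Throughput in SI: Q_s = 152.1 kg/h ÷ 3600 s/h = 0.04225 kg/s
t_res = M / Q_s = 11.41 / 0.04225 = 270.059 s
Geometry in SI: D = 49.0 mm → 0.049 m, h = 2.37 mm → 0.00237 m
Allowable rise: ΔT_a = T_lim − T_in = 279.8 − 244.5 = 35.3 K
γ̇_max² = ΔT_a·ρ·cp / (η·t_res) = [35.3 × 942 × 2009] / [411 × 270.059] = 601.873 s⁻²
γ̇_max = sqrt(601.873) = 24.5331 s⁻¹
N_max = γ̇_max h / (πD) = 24.5331·0.00237/(π·0.049) = 0.377707 rev/s → ×60 = 22.6624 rpm

value=22.66 rpm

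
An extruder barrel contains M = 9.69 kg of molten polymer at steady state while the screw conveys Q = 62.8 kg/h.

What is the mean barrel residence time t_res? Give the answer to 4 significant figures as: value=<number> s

value=555.5 s

Q_s = Q / 3600 = 62.8 / 3600 = 0.0174444 kg/s
Mean residence time: t_res = M/Q_s = 9.69 kg / 0.0174444 kg/s = 555.478 s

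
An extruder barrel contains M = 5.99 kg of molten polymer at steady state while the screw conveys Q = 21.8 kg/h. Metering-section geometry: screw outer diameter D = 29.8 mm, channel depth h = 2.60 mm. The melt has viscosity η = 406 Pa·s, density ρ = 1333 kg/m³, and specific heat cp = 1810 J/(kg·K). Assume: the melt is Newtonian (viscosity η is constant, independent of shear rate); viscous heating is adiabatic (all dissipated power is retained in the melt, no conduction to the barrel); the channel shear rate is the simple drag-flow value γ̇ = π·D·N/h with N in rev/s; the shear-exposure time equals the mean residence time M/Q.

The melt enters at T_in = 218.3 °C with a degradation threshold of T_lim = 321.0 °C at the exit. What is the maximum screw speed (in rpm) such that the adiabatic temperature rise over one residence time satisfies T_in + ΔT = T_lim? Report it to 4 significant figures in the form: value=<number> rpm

Convert throughput: Q = 21.8 kg/h = 21.8/3600 = 0.00605556 kg/s
t_res = M / Q_s = 5.99 / 0.00605556 = 989.174 s
D = 29.8 mm = 0.0298 m;  h = 2.60 mm = 0.0026 m
ΔT_a = T_lim − T_in = 321.0 °C − 218.3 °C = 102.7 K
γ̇_max² = ΔT_a·ρ·cp / (η·t_res) = [102.7 × 1333 × 1810] / [406 × 989.174] = 616.993 s⁻²
γ̇_max = sqrt(616.993) = 24.8393 s⁻¹
N_max = γ̇_max·h / (π·D) = 24.8393 · 0.0026 / (π · 0.0298) = 0.689838 rev/s = 41.3903 rpm

value=41.39 rpm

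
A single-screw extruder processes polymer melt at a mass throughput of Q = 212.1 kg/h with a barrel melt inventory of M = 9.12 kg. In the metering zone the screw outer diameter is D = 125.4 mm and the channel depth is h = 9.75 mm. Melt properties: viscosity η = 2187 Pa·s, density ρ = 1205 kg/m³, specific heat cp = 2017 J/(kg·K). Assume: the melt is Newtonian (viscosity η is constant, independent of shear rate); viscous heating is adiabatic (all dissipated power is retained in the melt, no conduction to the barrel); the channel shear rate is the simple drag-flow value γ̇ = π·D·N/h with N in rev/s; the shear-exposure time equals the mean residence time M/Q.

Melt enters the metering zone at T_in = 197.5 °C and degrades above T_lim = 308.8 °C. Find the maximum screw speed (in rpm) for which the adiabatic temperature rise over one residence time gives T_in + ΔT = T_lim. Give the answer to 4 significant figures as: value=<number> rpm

Convert throughput: Q = 212.1 kg/h = 212.1/3600 = 0.0589167 kg/s
Mean residence time: t_res = M/Q_s = 9.12 kg / 0.0589167 kg/s = 154.795 s
D = 125.4 mm = 0.1254 m;  h = 9.75 mm = 0.00975 m
Allowable rise: ΔT_a = T_lim − T_in = 308.8 − 197.5 = 111.3 K
Invert ΔT = ηγ̇²t_res/(ρcp) for γ̇: γ̇_max² = ΔT_a ρ cp / (η t_res) = 111.3·1205·2017 / (2187·154.795) = 799.066 s⁻²
γ̇_max = sqrt(799.066) = 28.2678 s⁻¹
Solve γ̇ = πDN/h for N: N_max = γ̇_max·h/(π·D) = 28.2678 × 0.00975 / (π × 0.1254) = 0.699598 rev/s = 41.9759 rpm

value=41.98 rpm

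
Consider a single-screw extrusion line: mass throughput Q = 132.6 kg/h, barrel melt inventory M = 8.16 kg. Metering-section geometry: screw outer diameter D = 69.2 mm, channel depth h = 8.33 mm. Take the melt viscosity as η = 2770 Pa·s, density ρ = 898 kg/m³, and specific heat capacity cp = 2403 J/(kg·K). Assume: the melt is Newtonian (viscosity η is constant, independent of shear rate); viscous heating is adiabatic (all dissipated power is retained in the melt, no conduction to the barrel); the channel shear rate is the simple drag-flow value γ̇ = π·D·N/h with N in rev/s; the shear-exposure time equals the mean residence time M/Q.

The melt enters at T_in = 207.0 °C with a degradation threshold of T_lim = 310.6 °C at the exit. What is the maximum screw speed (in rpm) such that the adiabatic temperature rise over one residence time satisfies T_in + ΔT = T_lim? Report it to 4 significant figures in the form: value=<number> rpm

Q_s = Q / 3600 = 132.6 / 3600 = 0.0368333 kg/s
t_res = M / Q_s = 8.16 ÷ 0.0368333 = 221.538 s
D = 69.2 mm = 0.0692 m;  h = 8.33 mm = 0.00833 m
Allowable rise: ΔT_a = T_lim − T_in = 310.6 − 207.0 = 103.6 K
γ̇_max² = ΔT_a·ρ·cp / (η·t_res) = [103.6 × 898 × 2403] / [2770 × 221.538] = 364.301 s⁻²
γ̇_max = √364.301 = 19.0867 s⁻¹
N_max = γ̇_max h / (πD) = 19.0867·0.00833/(π·0.0692) = 0.73134 rev/s → ×60 = 43.8804 rpm

value=43.88 rpm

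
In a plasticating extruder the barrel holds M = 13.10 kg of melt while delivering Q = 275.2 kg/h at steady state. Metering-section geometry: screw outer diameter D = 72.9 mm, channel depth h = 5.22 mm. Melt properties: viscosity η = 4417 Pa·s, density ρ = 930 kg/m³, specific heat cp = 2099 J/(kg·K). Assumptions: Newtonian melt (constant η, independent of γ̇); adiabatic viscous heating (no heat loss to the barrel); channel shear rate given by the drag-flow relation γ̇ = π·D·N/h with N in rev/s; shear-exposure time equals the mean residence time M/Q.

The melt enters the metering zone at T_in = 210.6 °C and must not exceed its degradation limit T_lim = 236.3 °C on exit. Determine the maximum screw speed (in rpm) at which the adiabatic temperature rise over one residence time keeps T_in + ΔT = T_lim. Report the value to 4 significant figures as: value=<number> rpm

value=11.13 rpm

Q_s = Q / 3600 = 275.2 / 3600 = 0.0764444 kg/s
t_res = M / Q_s = 13.10 ÷ 0.0764444 = 171.366 s
D = 72.9 mm = 0.0729 m;  h = 5.22 mm = 0.00522 m
ΔT_a = T_lim − T_in = 236.3 °C − 210.6 °C = 25.7 K
γ̇_max² = ΔT_a·ρ·cp / (η·t_res) = [25.7 × 930 × 2099] / [4417 × 171.366] = 66.279 s⁻²
γ̇_max = sqrt(66.279) = 8.14119 s⁻¹
Solve γ̇ = πDN/h for N: N_max = γ̇_max·h/(π·D) = 8.14119 × 0.00522 / (π × 0.0729) = 0.185559 rev/s = 11.1335 rpm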